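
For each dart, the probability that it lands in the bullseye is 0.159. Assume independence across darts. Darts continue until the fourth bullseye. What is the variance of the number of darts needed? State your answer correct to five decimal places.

Y = total darts until the fourth success; negative binomial with r=4, p=0.159.
Var(Y) = r(1−p)/p² = 4·0.841 / 0.159² = 133.0643566

133.06436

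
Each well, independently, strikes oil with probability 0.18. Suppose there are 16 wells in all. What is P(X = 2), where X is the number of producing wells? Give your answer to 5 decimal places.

0.24161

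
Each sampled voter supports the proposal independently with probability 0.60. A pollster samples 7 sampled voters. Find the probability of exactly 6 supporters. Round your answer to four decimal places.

X ~ Binomial(n=7, p=0.60).
P(X=6) = C(7,6) · p^6 · (1−p)^1
= 7 · 0.046656 · 0.4 = 0.130637

0.1306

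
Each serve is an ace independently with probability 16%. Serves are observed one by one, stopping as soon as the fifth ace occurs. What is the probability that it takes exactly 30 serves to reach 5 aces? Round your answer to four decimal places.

0.0319

Y = trial on which the fifth success occurs; negative binomial, r=5, p=0.16.
P(Y=30) = C(29,4) · p^5 · (1−p)^25
= 23751 · 0.00010486 · 0.012793 = 0.031861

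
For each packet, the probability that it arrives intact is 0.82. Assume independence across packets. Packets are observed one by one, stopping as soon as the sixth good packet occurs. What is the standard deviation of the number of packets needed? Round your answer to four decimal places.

Y = total packets until the sixth success; negative binomial with r=6, p=0.82.
SD(Y) = √[r(1−p)/p²] = √(1.606187) = 1.267354

1.2674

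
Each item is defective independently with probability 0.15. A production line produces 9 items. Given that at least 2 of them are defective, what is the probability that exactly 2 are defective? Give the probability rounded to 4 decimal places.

X ~ Binomial(9, 0.15). Want P(X=2 | X≥2) = P(X=2) / P(X≥2).
P(X=2) = C(9,2)·0.15^2·0.85^7 = 0.259667
P(X≥2) = 1 − 0.231617 − 0.367862 = 0.400521
Ratio = 0.259667 / 0.400521 = 0.648324

0.6483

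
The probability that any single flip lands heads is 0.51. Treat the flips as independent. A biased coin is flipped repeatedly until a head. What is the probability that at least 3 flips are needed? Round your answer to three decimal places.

Y = number of flips to the first success; geometric, p = 0.51.
P(Y > 2) = P(first 2 all fail) = (1−p)^2 = 0.24010

0.240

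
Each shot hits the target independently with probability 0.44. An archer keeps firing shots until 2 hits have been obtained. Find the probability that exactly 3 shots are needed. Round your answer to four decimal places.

Y = trial on which the second success occurs; negative binomial, r=2, p=0.44.
P(Y=3) = C(2,1) · p^2 · (1−p)^1
= 2 · 0.1936 · 0.56 = 0.216832

0.2168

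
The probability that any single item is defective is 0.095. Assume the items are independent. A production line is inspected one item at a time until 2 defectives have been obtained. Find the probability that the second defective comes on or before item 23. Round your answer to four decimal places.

Finishing within 23 items ⇔ at least 2 successes in the first 23. With X ~ Binomial(23, 0.095), P(Y ≤ 23) = 1 − P(X ≤ 1).
  k=0: C(23,0)·0.095^0·0.905^23 = 0.100674
  k=1: C(23,1)·0.095^1·0.905^22 = 0.243064
1 − 0.343738 = 0.656262

0.6563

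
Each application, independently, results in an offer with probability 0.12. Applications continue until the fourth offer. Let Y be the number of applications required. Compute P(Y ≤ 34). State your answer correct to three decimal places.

Finishing within 34 applications ⇔ at least 4 successes in the first 34. With X ~ Binomial(34, 0.12), P(Y ≤ 34) = 1 − P(X ≤ 3).
  k=0: C(34,0)·0.12^0·0.88^34 = 0.01295
  k=1: C(34,1)·0.12^1·0.88^33 = 0.06006
  k=2: C(34,2)·0.12^2·0.88^32 = 0.13514
  k=3: C(34,3)·0.12^3·0.88^31 = 0.19656
1 − 0.40471 = 0.59529

0.595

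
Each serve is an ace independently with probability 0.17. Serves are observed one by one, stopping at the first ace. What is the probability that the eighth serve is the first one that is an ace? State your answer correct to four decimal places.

0.0461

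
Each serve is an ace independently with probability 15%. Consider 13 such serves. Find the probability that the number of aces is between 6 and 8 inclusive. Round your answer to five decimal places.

0.00752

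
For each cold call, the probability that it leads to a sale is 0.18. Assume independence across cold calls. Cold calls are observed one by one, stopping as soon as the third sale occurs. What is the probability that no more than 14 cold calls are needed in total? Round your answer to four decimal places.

0.4744

Finishing within 14 cold calls ⇔ at least 3 successes in the first 14. With X ~ Binomial(14, 0.18), P(Y ≤ 14) = 1 − P(X ≤ 2).
  k=0: C(14,0)·0.18^0·0.82^14 = 0.062143
  k=1: C(14,1)·0.18^1·0.82^13 = 0.190977
  k=2: C(14,2)·0.18^2·0.82^12 = 0.272491
1 − 0.525611 = 0.474389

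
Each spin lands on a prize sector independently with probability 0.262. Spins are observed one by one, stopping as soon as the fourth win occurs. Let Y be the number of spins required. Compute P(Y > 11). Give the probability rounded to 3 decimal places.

Needing more than 11 spins ⇔ fewer than 4 successes in the first 11. With X ~ Binomial(11, 0.262), P(Y > 11) = P(X ≤ 3).
  k=0: C(11,0)·0.262^0·0.738^11 = 0.03537
  k=1: C(11,1)·0.262^1·0.738^10 = 0.13812
  k=2: C(11,2)·0.262^2·0.738^9 = 0.24517
  k=3: C(11,3)·0.262^3·0.738^8 = 0.26112
P(X ≤ 3) = 0.67978

0.680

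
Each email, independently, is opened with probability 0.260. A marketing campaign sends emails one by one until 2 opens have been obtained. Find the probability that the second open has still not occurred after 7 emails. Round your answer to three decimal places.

0.420

Needing more than 7 emails ⇔ fewer than 2 successes in the first 7. With X ~ Binomial(7, 0.26), P(Y > 7) = P(X ≤ 1).
  k=0: C(7,0)·0.26^0·0.74^7 = 0.12151
  k=1: C(7,1)·0.26^1·0.74^6 = 0.29886
P(X ≤ 1) = 0.42037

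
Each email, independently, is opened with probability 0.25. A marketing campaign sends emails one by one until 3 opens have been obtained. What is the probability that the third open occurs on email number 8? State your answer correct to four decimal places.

Y = trial on which the third success occurs; negative binomial, r=3, p=0.25.
P(Y=8) = C(7,2) · p^3 · (1−p)^5
= 21 · 0.015625 · 0.2373 = 0.077866

0.0779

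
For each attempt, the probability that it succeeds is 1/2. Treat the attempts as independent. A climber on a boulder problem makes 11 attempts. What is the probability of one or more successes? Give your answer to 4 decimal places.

0.9995

P(at least one) = 1 − P(none) = 1 − (1 − 0.50)^11
= 1 − 0.000488 = 0.999512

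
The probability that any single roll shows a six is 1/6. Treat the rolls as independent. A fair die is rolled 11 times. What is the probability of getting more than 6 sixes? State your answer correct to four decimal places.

0.0006

X ~ Binomial(11, 0.166667); P(X ≥ 7) = Σ C(11,k) p^k (1−p)^(11−k) over k:
  k=7: C(11,7)·0.166667^7·0.833333^4 = 0.000568
  k=8: C(11,8)·0.166667^8·0.833333^3 = 0.000057
  k=9: C(11,9)·0.166667^9·0.833333^2 = 0.000004
  k=10: C(11,10)·0.166667^10·0.833333^1 = 0.000000
  k=11: C(11,11)·0.166667^11·0.833333^0 = 0.000000
Total = 0.000629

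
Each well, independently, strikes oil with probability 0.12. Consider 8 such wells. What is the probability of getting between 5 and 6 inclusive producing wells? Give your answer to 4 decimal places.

0.0010

X ~ Binomial(8, 0.12); P(5 ≤ X ≤ 6) = Σ C(8,k) p^k (1−p)^(8−k) over k:
  k=5: C(8,5)·0.12^5·0.88^3 = 0.000950
  k=6: C(8,6)·0.12^6·0.88^2 = 0.000065
Total = 0.001014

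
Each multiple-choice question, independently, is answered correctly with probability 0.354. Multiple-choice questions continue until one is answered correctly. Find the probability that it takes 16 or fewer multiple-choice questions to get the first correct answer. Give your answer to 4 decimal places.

Y = number of multiple-choice questions to the first success; geometric, p = 0.354.
P(Y ≤ 16) = 1 − (1−p)^16 = 1 − 0.000920 = 0.999080

0.9991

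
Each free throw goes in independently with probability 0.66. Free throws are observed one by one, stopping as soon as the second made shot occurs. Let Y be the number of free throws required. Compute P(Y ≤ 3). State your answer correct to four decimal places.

Finishing within 3 free throws ⇔ at least 2 successes in the first 3. With X ~ Binomial(3, 0.66), P(Y ≤ 3) = 1 − P(X ≤ 1).
  k=0: C(3,0)·0.66^0·0.34^3 = 0.039304
  k=1: C(3,1)·0.66^1·0.34^2 = 0.228888
1 − 0.268192 = 0.731808

0.7318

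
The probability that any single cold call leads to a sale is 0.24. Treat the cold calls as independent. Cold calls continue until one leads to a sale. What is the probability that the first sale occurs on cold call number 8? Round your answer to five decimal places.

Geometric (trials to first success), p = 0.24.
P(Y = 8) = (1−p)^7 · p = 0.14645 · 0.24 = 0.0351485

0.03515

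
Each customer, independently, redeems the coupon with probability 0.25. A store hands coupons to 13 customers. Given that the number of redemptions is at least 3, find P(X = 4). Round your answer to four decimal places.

X ~ Binomial(13, 0.25). Want P(X=4 | X≥3) = P(X=4) / P(X≥3).
P(X=4) = C(13,4)·0.25^4·0.75^9 = 0.209709
P(X≥3) = 1 − 0.023757 − 0.102948 − 0.205896 = 0.667398
Ratio = 0.209709 / 0.667398 = 0.314219

0.3142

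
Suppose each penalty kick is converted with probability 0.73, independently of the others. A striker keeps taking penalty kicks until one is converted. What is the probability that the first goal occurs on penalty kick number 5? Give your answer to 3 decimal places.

0.004

Geometric (trials to first success), p = 0.73.
P(Y = 5) = (1−p)^4 · p = 0.0053144 · 0.73 = 0.00388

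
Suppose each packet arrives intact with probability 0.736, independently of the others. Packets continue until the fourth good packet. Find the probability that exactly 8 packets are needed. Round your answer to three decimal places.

Y = trial on which the fourth success occurs; negative binomial, r=4, p=0.736.
P(Y=8) = C(7,3) · p^4 · (1−p)^4
= 35 · 0.29343 · 0.0048575 = 0.04989

0.050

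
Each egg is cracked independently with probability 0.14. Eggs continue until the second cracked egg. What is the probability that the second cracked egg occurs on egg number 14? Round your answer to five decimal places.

0.04170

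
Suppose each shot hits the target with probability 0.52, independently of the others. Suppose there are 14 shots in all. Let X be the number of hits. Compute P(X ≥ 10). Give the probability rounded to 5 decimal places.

0.11674

X ~ Binomial(14, 0.52); P(X ≥ 10) = Σ C(14,k) p^k (1−p)^(14−k) over k:
  k=10: C(14,10)·0.52^10·0.48^4 = 0.0768126
  k=11: C(14,11)·0.52^11·0.48^3 = 0.0302595
  k=12: C(14,12)·0.52^12·0.48^2 = 0.0081953
  k=13: C(14,13)·0.52^13·0.48^1 = 0.0013659
  k=14: C(14,14)·0.52^14·0.48^0 = 0.0001057
Total = 0.1167390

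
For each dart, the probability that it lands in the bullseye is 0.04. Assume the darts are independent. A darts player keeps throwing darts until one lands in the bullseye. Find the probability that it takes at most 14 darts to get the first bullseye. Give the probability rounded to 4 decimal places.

0.4353

Y = number of darts to the first success; geometric, p = 0.04.
P(Y ≤ 14) = 1 − (1−p)^14 = 1 − 0.564673 = 0.435327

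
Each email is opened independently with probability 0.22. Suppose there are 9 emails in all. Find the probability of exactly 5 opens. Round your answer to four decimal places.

X ~ Binomial(n=9, p=0.22).
P(X=5) = C(9,5) · p^5 · (1−p)^4
= 126 · 0.00051536 · 0.37015 = 0.024036

0.0240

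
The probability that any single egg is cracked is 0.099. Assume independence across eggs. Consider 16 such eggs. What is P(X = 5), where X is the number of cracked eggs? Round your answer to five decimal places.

0.01320

X ~ Binomial(n=16, p=0.099).
P(X=5) = C(16,5) · p^5 · (1−p)^11
= 4368 · 9.5099e-06 · 0.31767 = 0.0131957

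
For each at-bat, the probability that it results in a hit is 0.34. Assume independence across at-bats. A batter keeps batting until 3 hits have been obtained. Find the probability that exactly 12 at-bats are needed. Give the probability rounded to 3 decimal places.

0.051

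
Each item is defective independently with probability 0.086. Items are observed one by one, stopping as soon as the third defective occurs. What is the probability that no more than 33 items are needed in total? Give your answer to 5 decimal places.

Finishing within 33 items ⇔ at least 3 successes in the first 33. With X ~ Binomial(33, 0.086), P(Y ≤ 33) = 1 − P(X ≤ 2).
  k=0: C(33,0)·0.086^0·0.914^33 = 0.0514309
  k=1: C(33,1)·0.086^1·0.914^32 = 0.1596948
  k=2: C(33,2)·0.086^2·0.914^31 = 0.2404157
1 − 0.4515414 = 0.5484586

0.54846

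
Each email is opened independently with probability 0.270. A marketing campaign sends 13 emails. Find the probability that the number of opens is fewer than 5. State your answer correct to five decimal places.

X ~ Binomial(13, 0.27); P(X ≤ 4) = Σ C(13,k) p^k (1−p)^(13−k) over k:
  k=0: C(13,0)·0.27^0·0.73^13 = 0.0167185
  k=1: C(13,1)·0.27^1·0.73^12 = 0.0803862
  k=2: C(13,2)·0.27^2·0.73^11 = 0.1783913
  k=3: C(13,3)·0.27^3·0.73^10 = 0.2419279
  k=4: C(13,4)·0.27^4·0.73^9 = 0.2237004
Total = 0.7411243

0.74112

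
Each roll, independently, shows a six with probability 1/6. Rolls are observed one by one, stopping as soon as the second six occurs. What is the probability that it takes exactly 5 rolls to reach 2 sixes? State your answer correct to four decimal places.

Y = trial on which the second success occurs; negative binomial, r=2, p=0.166667.
P(Y=5) = C(4,1) · p^2 · (1−p)^3
= 4 · 0.027778 · 0.5787 = 0.064300

0.0643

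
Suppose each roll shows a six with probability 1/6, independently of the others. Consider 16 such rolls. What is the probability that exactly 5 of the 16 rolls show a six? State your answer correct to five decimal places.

X ~ Binomial(n=16, p=0.166667).
P(X=5) = C(16,5) · p^5 · (1−p)^11
= 4368 · 0.0001286 · 0.13459 = 0.0756019

0.07560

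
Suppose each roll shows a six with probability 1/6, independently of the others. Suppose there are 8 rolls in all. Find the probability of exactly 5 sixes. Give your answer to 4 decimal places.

0.0042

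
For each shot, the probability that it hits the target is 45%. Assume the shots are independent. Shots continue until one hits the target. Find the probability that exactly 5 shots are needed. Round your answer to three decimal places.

0.041

Geometric (trials to first success), p = 0.45.
P(Y = 5) = (1−p)^4 · p = 0.091506 · 0.45 = 0.04118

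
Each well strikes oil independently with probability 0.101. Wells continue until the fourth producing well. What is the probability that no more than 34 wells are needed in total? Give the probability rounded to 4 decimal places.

Finishing within 34 wells ⇔ at least 4 successes in the first 34. With X ~ Binomial(34, 0.101), P(Y ≤ 34) = 1 − P(X ≤ 3).
  k=0: C(34,0)·0.101^0·0.899^34 = 0.026781
  k=1: C(34,1)·0.101^1·0.899^33 = 0.102299
  k=2: C(34,2)·0.101^2·0.899^32 = 0.189634
  k=3: C(34,3)·0.101^3·0.899^31 = 0.227251
1 − 0.545965 = 0.454035

0.4540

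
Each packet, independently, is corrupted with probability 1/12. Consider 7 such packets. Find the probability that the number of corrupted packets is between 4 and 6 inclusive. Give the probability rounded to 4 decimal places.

X ~ Binomial(7, 0.083333); P(4 ≤ X ≤ 6) = Σ C(7,k) p^k (1−p)^(7−k) over k:
  k=4: C(7,4)·0.083333^4·0.916667^3 = 0.001300
  k=5: C(7,5)·0.083333^5·0.916667^2 = 0.000071
  k=6: C(7,6)·0.083333^6·0.916667^1 = 0.000002
Total = 0.001373

0.0014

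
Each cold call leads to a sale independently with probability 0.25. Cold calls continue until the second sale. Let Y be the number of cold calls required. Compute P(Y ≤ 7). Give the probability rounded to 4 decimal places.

Finishing within 7 cold calls ⇔ at least 2 successes in the first 7. With X ~ Binomial(7, 0.25), P(Y ≤ 7) = 1 − P(X ≤ 1).
  k=0: C(7,0)·0.25^0·0.75^7 = 0.133484
  k=1: C(7,1)·0.25^1·0.75^6 = 0.311462
1 − 0.444946 = 0.555054

0.5551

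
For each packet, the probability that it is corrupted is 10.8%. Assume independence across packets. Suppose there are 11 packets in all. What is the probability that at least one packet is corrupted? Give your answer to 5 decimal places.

P(at least one) = 1 − P(none) = 1 − (1 − 0.108)^11
= 1 − 0.2844549 = 0.7155451

0.71555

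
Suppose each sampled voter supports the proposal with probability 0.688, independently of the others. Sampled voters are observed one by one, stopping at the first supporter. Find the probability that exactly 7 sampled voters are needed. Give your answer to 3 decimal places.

Geometric (trials to first success), p = 0.688.
P(Y = 7) = (1−p)^6 · p = 0.00092242 · 0.688 = 0.00063

0.001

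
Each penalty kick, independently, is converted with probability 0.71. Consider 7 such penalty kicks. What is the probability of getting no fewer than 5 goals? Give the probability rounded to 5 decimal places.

X ~ Binomial(7, 0.71); P(X ≥ 5) = Σ C(7,k) p^k (1−p)^(7−k) over k:
  k=5: C(7,5)·0.71^5·0.29^2 = 0.3186449
  k=6: C(7,6)·0.71^6·0.29^1 = 0.2600436
  k=7: C(7,7)·0.71^7·0.29^0 = 0.0909512
Total = 0.6696397

0.66964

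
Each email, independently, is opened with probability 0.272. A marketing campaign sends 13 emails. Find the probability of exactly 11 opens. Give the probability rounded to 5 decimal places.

0.00002

X ~ Binomial(n=13, p=0.272).
P(X=11) = C(13,11) · p^11 · (1−p)^2
= 78 · 6.0292e-07 · 0.52998 = 0.0000249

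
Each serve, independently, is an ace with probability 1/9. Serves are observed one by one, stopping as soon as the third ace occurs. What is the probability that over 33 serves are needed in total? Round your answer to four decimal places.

Needing more than 33 serves ⇔ fewer than 3 successes in the first 33. With X ~ Binomial(33, 0.111111), P(Y > 33) = P(X ≤ 2).
  k=0: C(33,0)·0.111111^0·0.888889^33 = 0.020510
  k=1: C(33,1)·0.111111^1·0.888889^32 = 0.084604
  k=2: C(33,2)·0.111111^2·0.888889^31 = 0.169208
P(X ≤ 2) = 0.274322

0.2743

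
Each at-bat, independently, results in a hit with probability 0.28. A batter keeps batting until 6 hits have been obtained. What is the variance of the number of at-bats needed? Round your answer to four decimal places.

55.1020

Y = total at-bats until the sixth success; negative binomial with r=6, p=0.28.
Var(Y) = r(1−p)/p² = 6·0.72 / 0.28² = 55.102041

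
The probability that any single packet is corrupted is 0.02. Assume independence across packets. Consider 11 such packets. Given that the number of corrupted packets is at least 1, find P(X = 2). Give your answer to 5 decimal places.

X ~ Binomial(11, 0.02). Want P(X=2 | X≥1) = P(X=2) / P(X≥1).
P(X=2) = C(11,2)·0.02^2·0.98^9 = 0.0183425
P(X≥1) = 1 − 0.8007314 = 0.1992686
Ratio = 0.0183425 / 0.1992686 = 0.0920489

0.09205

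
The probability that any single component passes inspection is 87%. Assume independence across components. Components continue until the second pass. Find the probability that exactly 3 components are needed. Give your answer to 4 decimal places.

0.1968

Y = trial on which the second success occurs; negative binomial, r=2, p=0.87.
P(Y=3) = C(2,1) · p^2 · (1−p)^1
= 2 · 0.7569 · 0.13 = 0.196794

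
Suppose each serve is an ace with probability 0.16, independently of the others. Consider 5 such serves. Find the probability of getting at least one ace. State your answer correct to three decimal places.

0.582

P(at least one) = 1 − P(none) = 1 − (1 − 0.16)^5
= 1 − 0.41821 = 0.58179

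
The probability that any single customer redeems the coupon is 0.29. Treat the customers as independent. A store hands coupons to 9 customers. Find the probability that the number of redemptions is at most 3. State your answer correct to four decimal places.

0.7522

X ~ Binomial(9, 0.29); P(X ≤ 3) = Σ C(9,k) p^k (1−p)^(9−k) over k:
  k=0: C(9,0)·0.29^0·0.71^9 = 0.045849
  k=1: C(9,1)·0.29^1·0.71^8 = 0.168542
  k=2: C(9,2)·0.29^2·0.71^7 = 0.275364
  k=3: C(9,3)·0.29^3·0.71^6 = 0.262436
Total = 0.752190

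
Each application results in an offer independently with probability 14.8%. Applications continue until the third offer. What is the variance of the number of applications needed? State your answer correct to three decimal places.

Y = total applications until the third success; negative binomial with r=3, p=0.148.
Var(Y) = r(1−p)/p² = 3·0.852 / 0.148² = 116.69102

116.691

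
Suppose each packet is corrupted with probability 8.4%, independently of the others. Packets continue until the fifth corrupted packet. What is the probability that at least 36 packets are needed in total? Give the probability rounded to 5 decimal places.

Needing more than 35 packets ⇔ fewer than 5 successes in the first 35. With X ~ Binomial(35, 0.084), P(Y > 35) = P(X ≤ 4).
  k=0: C(35,0)·0.084^0·0.916^35 = 0.0463812
  k=1: C(35,1)·0.084^1·0.916^34 = 0.1488653
  k=2: C(35,2)·0.084^2·0.916^33 = 0.2320738
  k=3: C(35,3)·0.084^3·0.916^32 = 0.2341007
  k=4: C(35,4)·0.084^4·0.916^31 = 0.1717420
P(X ≤ 4) = 0.8331629

0.83316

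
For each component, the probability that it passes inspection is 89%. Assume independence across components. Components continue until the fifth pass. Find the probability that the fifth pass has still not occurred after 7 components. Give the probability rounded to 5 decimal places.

Needing more than 7 components ⇔ fewer than 5 successes in the first 7. With X ~ Binomial(7, 0.89), P(Y > 7) = P(X ≤ 4).
  k=0: C(7,0)·0.89^0·0.11^7 = 0.0000002
  k=1: C(7,1)·0.89^1·0.11^6 = 0.0000110
  k=2: C(7,2)·0.89^2·0.11^5 = 0.0002679
  k=3: C(7,3)·0.89^3·0.11^4 = 0.0036125
  k=4: C(7,4)·0.89^4·0.11^3 = 0.0292285
P(X ≤ 4) = 0.0331201

0.03312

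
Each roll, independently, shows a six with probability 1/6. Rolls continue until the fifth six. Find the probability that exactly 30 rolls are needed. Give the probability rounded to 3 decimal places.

0.032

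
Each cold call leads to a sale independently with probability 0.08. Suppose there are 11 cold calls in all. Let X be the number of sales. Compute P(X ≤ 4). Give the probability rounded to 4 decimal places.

0.9990

X ~ Binomial(11, 0.08); P(X ≤ 4) = Σ C(11,k) p^k (1−p)^(11−k) over k:
  k=0: C(11,0)·0.08^0·0.92^11 = 0.399637
  k=1: C(11,1)·0.08^1·0.92^10 = 0.382262
  k=2: C(11,2)·0.08^2·0.92^9 = 0.166201
  k=3: C(11,3)·0.08^3·0.92^8 = 0.043357
  k=4: C(11,4)·0.08^4·0.92^7 = 0.007540
Total = 0.998997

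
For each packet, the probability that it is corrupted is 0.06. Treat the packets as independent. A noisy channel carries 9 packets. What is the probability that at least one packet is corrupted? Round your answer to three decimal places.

0.427

P(at least one) = 1 − P(none) = 1 − (1 − 0.06)^9
= 1 − 0.57299 = 0.42701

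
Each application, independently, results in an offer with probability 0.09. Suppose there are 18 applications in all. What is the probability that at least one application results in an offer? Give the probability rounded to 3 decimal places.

0.817

P(at least one) = 1 − P(none) = 1 − (1 − 0.09)^18
= 1 − 0.18312 = 0.81688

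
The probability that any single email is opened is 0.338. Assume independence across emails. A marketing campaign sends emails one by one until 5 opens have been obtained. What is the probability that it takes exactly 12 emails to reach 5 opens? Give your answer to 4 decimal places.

Y = trial on which the fifth success occurs; negative binomial, r=5, p=0.338.
P(Y=12) = C(11,4) · p^5 · (1−p)^7
= 330 · 0.0044115 · 0.055719 = 0.081115

0.0811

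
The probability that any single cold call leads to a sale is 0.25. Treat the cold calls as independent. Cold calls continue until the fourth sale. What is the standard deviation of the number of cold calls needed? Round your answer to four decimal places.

Y = total cold calls until the fourth success; negative binomial with r=4, p=0.25.
SD(Y) = √[r(1−p)/p²] = √(48.000000) = 6.928203

6.9282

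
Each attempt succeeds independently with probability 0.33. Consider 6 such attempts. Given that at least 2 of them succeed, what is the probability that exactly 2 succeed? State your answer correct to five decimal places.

0.51255

X ~ Binomial(6, 0.33). Want P(X=2 | X≥2) = P(X=2) / P(X≥2).
P(X=2) = C(6,2)·0.33^2·0.67^4 = 0.3291686
P(X≥2) = 1 − 0.0904584 − 0.2673248 = 0.6422168
Ratio = 0.3291686 / 0.6422168 = 0.5125505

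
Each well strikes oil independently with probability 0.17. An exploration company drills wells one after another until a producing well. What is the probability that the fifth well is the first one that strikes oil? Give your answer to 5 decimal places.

Geometric (trials to first success), p = 0.17.
P(Y = 5) = (1−p)^4 · p = 0.47458 · 0.17 = 0.0806791

0.08068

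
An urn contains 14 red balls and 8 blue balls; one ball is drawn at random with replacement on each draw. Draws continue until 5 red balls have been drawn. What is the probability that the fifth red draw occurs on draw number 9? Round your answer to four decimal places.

0.1277

Y = trial on which the fifth success occurs; negative binomial, r=5, p=0.636364.
P(Y=9) = C(8,4) · p^5 · (1−p)^4
= 70 · 0.10436 · 0.017485 = 0.127730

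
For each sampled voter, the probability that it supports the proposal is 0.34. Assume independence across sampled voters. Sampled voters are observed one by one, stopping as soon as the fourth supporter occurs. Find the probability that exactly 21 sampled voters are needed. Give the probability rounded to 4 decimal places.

Y = trial on which the fourth success occurs; negative binomial, r=4, p=0.34.
P(Y=21) = C(20,3) · p^4 · (1−p)^17
= 1140 · 0.013363 · 0.00085555 = 0.013034

0.0130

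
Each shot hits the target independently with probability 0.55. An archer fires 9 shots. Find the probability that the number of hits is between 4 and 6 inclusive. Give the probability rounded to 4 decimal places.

0.6847

X ~ Binomial(9, 0.55); P(4 ≤ X ≤ 6) = Σ C(9,k) p^k (1−p)^(9−k) over k:
  k=4: C(9,4)·0.55^4·0.45^5 = 0.212757
  k=5: C(9,5)·0.55^5·0.45^4 = 0.260036
  k=6: C(9,6)·0.55^6·0.45^3 = 0.211881
Total = 0.684675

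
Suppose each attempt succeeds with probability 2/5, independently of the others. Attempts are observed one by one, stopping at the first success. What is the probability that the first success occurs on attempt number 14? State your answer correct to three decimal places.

0.001

Geometric (trials to first success), p = 0.40.
P(Y = 14) = (1−p)^13 · p = 0.0013061 · 0.40 = 0.00052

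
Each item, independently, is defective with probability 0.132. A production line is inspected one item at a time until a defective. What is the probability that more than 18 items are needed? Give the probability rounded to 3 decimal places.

Y = number of items to the first success; geometric, p = 0.132.
P(Y > 18) = P(first 18 all fail) = (1−p)^18 = 0.07823

0.078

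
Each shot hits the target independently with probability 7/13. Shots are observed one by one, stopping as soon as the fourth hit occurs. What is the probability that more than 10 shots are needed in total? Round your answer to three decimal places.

0.116

Needing more than 10 shots ⇔ fewer than 4 successes in the first 10. With X ~ Binomial(10, 0.538462), P(Y > 10) = P(X ≤ 3).
  k=0: C(10,0)·0.538462^0·0.461538^10 = 0.00044
  k=1: C(10,1)·0.538462^1·0.461538^9 = 0.00512
  k=2: C(10,2)·0.538462^2·0.461538^8 = 0.02686
  k=3: C(10,3)·0.538462^3·0.461538^7 = 0.08358
P(X ≤ 3) = 0.11600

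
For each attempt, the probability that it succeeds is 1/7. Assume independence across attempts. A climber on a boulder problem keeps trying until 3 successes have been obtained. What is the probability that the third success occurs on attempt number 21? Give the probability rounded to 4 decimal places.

Y = trial on which the third success occurs; negative binomial, r=3, p=0.142857.
P(Y=21) = C(20,2) · p^3 · (1−p)^18
= 190 · 0.0029155 · 0.062367 = 0.034548

0.0345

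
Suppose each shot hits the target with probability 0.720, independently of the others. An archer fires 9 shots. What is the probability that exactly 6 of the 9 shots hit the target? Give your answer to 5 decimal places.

X ~ Binomial(n=9, p=0.72).
P(X=6) = C(9,6) · p^6 · (1−p)^3
= 84 · 0.13931 · 0.021952 = 0.2568907

0.25689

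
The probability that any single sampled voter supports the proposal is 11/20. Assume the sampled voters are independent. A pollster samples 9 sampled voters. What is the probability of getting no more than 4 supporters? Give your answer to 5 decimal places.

X ~ Binomial(9, 0.55); P(X ≤ 4) = Σ C(9,k) p^k (1−p)^(9−k) over k:
  k=0: C(9,0)·0.55^0·0.45^9 = 0.0007567
  k=1: C(9,1)·0.55^1·0.45^8 = 0.0083235
  k=2: C(9,2)·0.55^2·0.45^7 = 0.0406926
  k=3: C(9,3)·0.55^3·0.45^6 = 0.1160493
  k=4: C(9,4)·0.55^4·0.45^5 = 0.2127570
Total = 0.3785791

0.37858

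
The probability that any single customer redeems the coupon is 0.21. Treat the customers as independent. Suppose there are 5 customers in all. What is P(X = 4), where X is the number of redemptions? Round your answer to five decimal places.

0.00768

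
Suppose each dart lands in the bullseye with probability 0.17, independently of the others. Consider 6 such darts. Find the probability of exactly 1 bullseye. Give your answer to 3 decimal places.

0.402

X ~ Binomial(n=6, p=0.17).
P(X=1) = C(6,1) · p^1 · (1−p)^5
= 6 · 0.17 · 0.3939 = 0.40178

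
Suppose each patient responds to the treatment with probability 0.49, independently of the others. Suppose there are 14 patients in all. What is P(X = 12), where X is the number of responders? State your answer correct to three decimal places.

0.005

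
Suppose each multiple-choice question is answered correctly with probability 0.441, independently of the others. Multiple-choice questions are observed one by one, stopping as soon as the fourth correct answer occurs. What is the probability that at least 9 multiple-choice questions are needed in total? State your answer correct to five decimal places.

0.49802

Needing more than 8 multiple-choice questions ⇔ fewer than 4 successes in the first 8. With X ~ Binomial(8, 0.441), P(Y > 8) = P(X ≤ 3).
  k=0: C(8,0)·0.441^0·0.559^8 = 0.0095344
  k=1: C(8,1)·0.441^1·0.559^7 = 0.0601743
  k=2: C(8,2)·0.441^2·0.559^6 = 0.1661522
  k=3: C(8,3)·0.441^3·0.559^5 = 0.2621578
P(X ≤ 3) = 0.4980188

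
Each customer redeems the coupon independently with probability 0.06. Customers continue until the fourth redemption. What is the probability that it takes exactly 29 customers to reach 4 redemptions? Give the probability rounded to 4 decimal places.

Y = trial on which the fourth success occurs; negative binomial, r=4, p=0.06.
P(Y=29) = C(28,3) · p^4 · (1−p)^25
= 3276 · 1.296e-05 · 0.21291 = 0.009040

0.0090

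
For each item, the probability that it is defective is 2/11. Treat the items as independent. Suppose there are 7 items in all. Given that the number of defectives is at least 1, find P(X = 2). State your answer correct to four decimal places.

0.3373

X ~ Binomial(7, 0.181818). Want P(X=2 | X≥1) = P(X=2) / P(X≥1).
P(X=2) = C(7,2)·0.181818^2·0.818182^5 = 0.254532
P(X≥1) = 1 − 0.245442 = 0.754558
Ratio = 0.254532 / 0.754558 = 0.337326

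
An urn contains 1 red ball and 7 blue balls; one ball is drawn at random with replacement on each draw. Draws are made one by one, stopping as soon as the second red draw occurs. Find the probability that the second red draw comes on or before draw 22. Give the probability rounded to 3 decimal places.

Finishing within 22 draws ⇔ at least 2 successes in the first 22. With X ~ Binomial(22, 0.125), P(Y ≤ 22) = 1 − P(X ≤ 1).
  k=0: C(22,0)·0.125^0·0.875^22 = 0.05299
  k=1: C(22,1)·0.125^1·0.875^21 = 0.16653
1 − 0.21952 = 0.78048

0.780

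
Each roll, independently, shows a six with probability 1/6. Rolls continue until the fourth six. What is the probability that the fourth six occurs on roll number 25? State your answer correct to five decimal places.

0.03395

Y = trial on which the fourth success occurs; negative binomial, r=4, p=0.166667.
P(Y=25) = C(24,3) · p^4 · (1−p)^21
= 2024 · 0.0007716 · 0.021737 = 0.0339468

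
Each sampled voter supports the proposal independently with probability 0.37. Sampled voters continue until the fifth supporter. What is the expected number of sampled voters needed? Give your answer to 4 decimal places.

13.5135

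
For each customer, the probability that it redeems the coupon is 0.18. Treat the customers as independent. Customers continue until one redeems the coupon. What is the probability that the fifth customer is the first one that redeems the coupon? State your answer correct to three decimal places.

Geometric (trials to first success), p = 0.18.
P(Y = 5) = (1−p)^4 · p = 0.45212 · 0.18 = 0.08138

0.081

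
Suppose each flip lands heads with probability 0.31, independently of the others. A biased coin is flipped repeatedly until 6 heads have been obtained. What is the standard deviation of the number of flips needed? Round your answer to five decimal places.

Y = total flips until the sixth success; negative binomial with r=6, p=0.31.
SD(Y) = √[r(1−p)/p²] = √(43.0801249) = 6.5635451

6.56355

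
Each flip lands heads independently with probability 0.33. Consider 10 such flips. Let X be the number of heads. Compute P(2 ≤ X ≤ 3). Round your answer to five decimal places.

X ~ Binomial(10, 0.33); P(2 ≤ X ≤ 3) = Σ C(10,k) p^k (1−p)^(10−k) over k:
  k=2: C(10,2)·0.33^2·0.67^8 = 0.1989935
  k=3: C(10,3)·0.33^3·0.67^7 = 0.2613646
Total = 0.4603580

0.46036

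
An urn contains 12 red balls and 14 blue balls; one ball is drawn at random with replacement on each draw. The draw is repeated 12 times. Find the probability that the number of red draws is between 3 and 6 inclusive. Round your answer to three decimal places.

X ~ Binomial(12, 0.461538); P(3 ≤ X ≤ 6) = Σ C(12,k) p^k (1−p)^(12−k) over k:
  k=3: C(12,3)·0.461538^3·0.538462^9 = 0.08231
  k=4: C(12,4)·0.461538^4·0.538462^8 = 0.15874
  k=5: C(12,5)·0.461538^5·0.538462^7 = 0.21769
  k=6: C(12,6)·0.461538^6·0.538462^6 = 0.21769
Total = 0.67643

0.676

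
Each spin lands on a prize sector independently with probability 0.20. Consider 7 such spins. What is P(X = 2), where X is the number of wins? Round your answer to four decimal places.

0.2753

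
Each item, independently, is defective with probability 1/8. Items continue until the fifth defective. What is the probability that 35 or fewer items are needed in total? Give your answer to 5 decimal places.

0.44872

Finishing within 35 items ⇔ at least 5 successes in the first 35. With X ~ Binomial(35, 0.125), P(Y ≤ 35) = 1 − P(X ≤ 4).
  k=0: C(35,0)·0.125^0·0.875^35 = 0.0093386
  k=1: C(35,1)·0.125^1·0.875^34 = 0.0466930
  k=2: C(35,2)·0.125^2·0.875^33 = 0.1133973
  k=3: C(35,3)·0.125^3·0.875^32 = 0.1781958
  k=4: C(35,4)·0.125^4·0.875^31 = 0.2036523
1 − 0.5512770 = 0.4487230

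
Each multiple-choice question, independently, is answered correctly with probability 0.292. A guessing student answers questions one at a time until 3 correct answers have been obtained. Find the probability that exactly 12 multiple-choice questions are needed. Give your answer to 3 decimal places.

0.061

Y = trial on which the third success occurs; negative binomial, r=3, p=0.292.
P(Y=12) = C(11,2) · p^3 · (1−p)^9
= 55 · 0.024897 · 0.044699 = 0.06121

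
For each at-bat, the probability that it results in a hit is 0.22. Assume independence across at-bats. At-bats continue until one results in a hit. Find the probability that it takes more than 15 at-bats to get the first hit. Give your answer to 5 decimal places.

Y = number of at-bats to the first success; geometric, p = 0.22.
P(Y > 15) = P(first 15 all fail) = (1−p)^15 = 0.0240668

0.02407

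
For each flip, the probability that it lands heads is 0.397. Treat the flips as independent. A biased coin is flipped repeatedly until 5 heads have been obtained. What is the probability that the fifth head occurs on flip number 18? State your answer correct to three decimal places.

Y = trial on which the fifth success occurs; negative binomial, r=5, p=0.397.
P(Y=18) = C(17,4) · p^5 · (1−p)^13
= 2380 · 0.0098617 · 0.0013936 = 0.03271

0.033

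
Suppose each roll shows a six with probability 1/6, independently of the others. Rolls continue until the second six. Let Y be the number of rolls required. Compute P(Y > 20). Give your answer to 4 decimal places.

Needing more than 20 rolls ⇔ fewer than 2 successes in the first 20. With X ~ Binomial(20, 0.166667), P(Y > 20) = P(X ≤ 1).
  k=0: C(20,0)·0.166667^0·0.833333^20 = 0.026084
  k=1: C(20,1)·0.166667^1·0.833333^19 = 0.104336
P(X ≤ 1) = 0.130420

0.1304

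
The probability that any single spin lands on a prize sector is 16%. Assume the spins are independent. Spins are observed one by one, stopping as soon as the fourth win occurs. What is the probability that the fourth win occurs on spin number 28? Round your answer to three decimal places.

0.029

Y = trial on which the fourth success occurs; negative binomial, r=4, p=0.16.
P(Y=28) = C(27,3) · p^4 · (1−p)^24
= 2925 · 0.00065536 · 0.01523 = 0.02920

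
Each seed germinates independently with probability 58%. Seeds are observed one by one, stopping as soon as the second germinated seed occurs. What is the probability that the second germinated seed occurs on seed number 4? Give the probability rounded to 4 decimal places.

Y = trial on which the second success occurs; negative binomial, r=2, p=0.58.
P(Y=4) = C(3,1) · p^2 · (1−p)^2
= 3 · 0.3364 · 0.1764 = 0.178023

0.1780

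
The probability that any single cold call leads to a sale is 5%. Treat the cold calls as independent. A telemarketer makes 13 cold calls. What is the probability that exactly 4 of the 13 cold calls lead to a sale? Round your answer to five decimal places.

0.00282

X ~ Binomial(n=13, p=0.05).
P(X=4) = C(13,4) · p^4 · (1−p)^9
= 715 · 6.25e-06 · 0.63025 = 0.0028164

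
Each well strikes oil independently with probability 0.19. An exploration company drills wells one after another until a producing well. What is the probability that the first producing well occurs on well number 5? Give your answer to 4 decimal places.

0.0818

Geometric (trials to first success), p = 0.19.
P(Y = 5) = (1−p)^4 · p = 0.43047 · 0.19 = 0.081789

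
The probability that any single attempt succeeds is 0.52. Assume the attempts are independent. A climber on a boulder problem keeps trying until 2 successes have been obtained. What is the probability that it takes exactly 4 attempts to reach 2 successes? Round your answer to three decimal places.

Y = trial on which the second success occurs; negative binomial, r=2, p=0.52.
P(Y=4) = C(3,1) · p^2 · (1−p)^2
= 3 · 0.2704 · 0.2304 = 0.18690

0.187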